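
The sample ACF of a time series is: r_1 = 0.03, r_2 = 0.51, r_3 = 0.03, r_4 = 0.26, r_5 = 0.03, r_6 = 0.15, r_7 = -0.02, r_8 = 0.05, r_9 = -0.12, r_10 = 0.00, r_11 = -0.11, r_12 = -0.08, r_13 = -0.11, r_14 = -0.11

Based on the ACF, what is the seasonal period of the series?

The largest autocorrelation is r_2 = 0.51, with weaker echoes at lags 4 (0.26) and 6 (0.15); the remaining lags stay at or below 0.05.
The dominant spike at lag 2 indicates a seasonal period of 2.

2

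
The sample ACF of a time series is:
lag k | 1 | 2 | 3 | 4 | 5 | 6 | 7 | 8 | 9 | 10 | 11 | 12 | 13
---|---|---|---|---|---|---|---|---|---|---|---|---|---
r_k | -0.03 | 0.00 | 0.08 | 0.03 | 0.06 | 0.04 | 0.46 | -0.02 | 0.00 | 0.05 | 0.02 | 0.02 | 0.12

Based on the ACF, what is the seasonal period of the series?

The largest autocorrelation is r_7 = 0.46; the remaining lags stay at or below 0.12.
The dominant spike at lag 7 indicates a seasonal period of 7.

7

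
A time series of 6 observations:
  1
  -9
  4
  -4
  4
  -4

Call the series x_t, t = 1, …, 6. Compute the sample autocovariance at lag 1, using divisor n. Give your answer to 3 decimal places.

-16.907

Mean x̄ = (1 − 9 + 4 − 4 + 4 − 4)/6 = -1.3333
Deviations: 2.3333, -7.6667, 5.3333, -2.6667, 5.3333, -2.6667
Σ_{t=1}^{5}(x_t−x̄)(x_{t+1}−x̄) = -101.4444
γ_1 = -101.4444 / 6 = -16.907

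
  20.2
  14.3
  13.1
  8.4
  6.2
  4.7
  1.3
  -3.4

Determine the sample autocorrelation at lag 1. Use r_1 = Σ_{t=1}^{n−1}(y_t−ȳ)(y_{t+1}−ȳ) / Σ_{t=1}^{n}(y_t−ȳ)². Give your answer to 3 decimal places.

Mean ȳ = (20.2 + 14.3 + 13.1 + 8.4 + 6.2 + 4.7 + 1.3 − 3.4)/8 = 8.1000
Deviations from mean: 12.1000, 6.2000, 5.0000, 0.3000, -1.9000, -3.4000, -6.8000, -11.5000
Numerator Σ_{t=1}^{7}(y_t−ȳ)(y_{t+1}−ȳ) = 214.7300
Denominator Σ(y_t−ȳ)² = 403.6000
r_1 = 214.7300 / 403.6000 = 0.532

0.532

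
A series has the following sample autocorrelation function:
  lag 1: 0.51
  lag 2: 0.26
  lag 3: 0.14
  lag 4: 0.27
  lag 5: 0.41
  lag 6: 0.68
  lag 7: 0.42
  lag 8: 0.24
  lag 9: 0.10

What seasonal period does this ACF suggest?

The largest autocorrelation is r_6 = 0.68; the remaining lags stay at or below 0.51. The elevated value at lag 1 (0.51), dropping to 0.26 at lag 2, reflects decaying short-term dependence rather than seasonality.
The dominant spike at lag 6 indicates a seasonal period of 6.

6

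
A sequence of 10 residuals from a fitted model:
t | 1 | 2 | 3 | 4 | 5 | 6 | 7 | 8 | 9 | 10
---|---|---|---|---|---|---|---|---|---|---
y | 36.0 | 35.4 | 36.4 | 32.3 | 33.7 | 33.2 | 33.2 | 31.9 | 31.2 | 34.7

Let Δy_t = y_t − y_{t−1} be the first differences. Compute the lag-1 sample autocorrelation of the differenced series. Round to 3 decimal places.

First differences Δy: -0.6, 1.0, -4.1, 1.4, -0.5, 0.0, -1.3, -0.7, 3.5
Mean of differences = -0.1444
Numerator Σ(Δy_t−Δȳ)(Δy_{t+1}−Δȳ) = -13.3075
Denominator Σ(Δy_t−Δȳ)² = 34.6222
r_1(Δy) = -13.3075 / 34.6222 = -0.384

-0.384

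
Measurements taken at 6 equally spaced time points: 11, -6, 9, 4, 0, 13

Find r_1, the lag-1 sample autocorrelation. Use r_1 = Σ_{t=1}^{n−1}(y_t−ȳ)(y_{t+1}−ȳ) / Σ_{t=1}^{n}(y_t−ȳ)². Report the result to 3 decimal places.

-0.559

Mean ȳ = (11 − 6 + 9 + 4 + 0 + 13)/6 = 5.1667
Deviations from mean: 5.8333, -11.1667, 3.8333, -1.1667, -5.1667, 7.8333
Σ(y_t−ȳ)(y_{t+1}−ȳ) = (-65.1389) + (-42.8056) + (-4.4722) + (6.0278) + (-40.4722) = -146.8611
Denominator Σ(y_t−ȳ)² = 262.8333
r_1 = -146.8611 / 262.8333 = -0.559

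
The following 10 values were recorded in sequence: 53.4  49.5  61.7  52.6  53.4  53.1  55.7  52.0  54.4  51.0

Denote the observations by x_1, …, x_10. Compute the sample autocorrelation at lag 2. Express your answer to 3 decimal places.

0.072

Mean x̄ = (53.4 + 49.5 + 61.7 + 52.6 + 53.4 + 53.1 + 55.7 + 52.0 + 54.4 + 51.0)/10 = 53.6800
Numerator Σ_{t=1}^{8}(x_t−x̄)(x_{t+2}−x̄) = 7.0152
Denominator Σ(x_t−x̄)² = 98.0560
r_2 = 7.0152 / 98.0560 = 0.072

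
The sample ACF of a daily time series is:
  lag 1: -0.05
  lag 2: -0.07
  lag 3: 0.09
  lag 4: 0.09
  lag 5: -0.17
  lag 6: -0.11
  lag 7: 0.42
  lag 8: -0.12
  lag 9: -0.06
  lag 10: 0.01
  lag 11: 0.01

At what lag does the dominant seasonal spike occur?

7

The largest autocorrelation is r_7 = 0.42; the remaining lags stay at or below 0.09.
The dominant spike at lag 7 indicates a seasonal period of 7.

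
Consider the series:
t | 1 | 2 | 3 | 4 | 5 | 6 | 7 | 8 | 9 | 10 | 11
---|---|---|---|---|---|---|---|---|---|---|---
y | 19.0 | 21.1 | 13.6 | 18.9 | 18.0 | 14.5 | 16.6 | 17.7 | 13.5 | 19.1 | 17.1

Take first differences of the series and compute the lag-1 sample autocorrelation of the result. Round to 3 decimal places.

First differences Δy: 2.1, -7.5, 5.3, -0.9, -3.5, 2.1, 1.1, -4.2, 5.6, -2.0
Mean of differences = -0.1900
Numerator Σ(Δy_t−Δȳ)(Δy_{t+1}−Δȳ) = -101.9161
Denominator Σ(Δy_t−Δȳ)² = 160.0690
r_1(Δy) = -101.9161 / 160.0690 = -0.637

-0.637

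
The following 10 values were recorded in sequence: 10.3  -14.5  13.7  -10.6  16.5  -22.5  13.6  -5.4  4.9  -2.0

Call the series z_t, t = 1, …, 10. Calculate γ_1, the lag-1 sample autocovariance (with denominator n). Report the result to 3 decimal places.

Mean z̄ = (10.3 − 14.5 + 13.7 − 10.6 + 16.5 − 22.5 + 13.6 − 5.4 + 4.9 − 2.0)/10 = 0.4000
Σ_{t=1}^{9}(z_t−z̄)(z_{t+1}−z̄) = -1453.5100
γ_1 = -1453.5100 / 10 = -145.351

-145.351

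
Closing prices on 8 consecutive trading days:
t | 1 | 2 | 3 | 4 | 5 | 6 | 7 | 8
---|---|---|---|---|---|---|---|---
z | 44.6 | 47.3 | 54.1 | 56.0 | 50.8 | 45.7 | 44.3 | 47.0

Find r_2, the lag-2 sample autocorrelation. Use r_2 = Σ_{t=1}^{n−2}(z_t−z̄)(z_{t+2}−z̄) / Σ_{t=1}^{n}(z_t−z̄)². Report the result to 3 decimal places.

Mean z̄ = (44.6 + 47.3 + 54.1 + 56.0 + 50.8 + 45.7 + 44.3 + 47.0)/8 = 48.7250
Σ(z_t−z̄)(z_{t+2}−z̄) = (-22.1719) + (-10.3669) + (11.1531) + (-22.0069) + (-9.1819) + (5.2181) = -47.3563
Denominator Σ(z_t−z̄)² = 136.8750
r_2 = -47.3563 / 136.8750 = -0.346

-0.346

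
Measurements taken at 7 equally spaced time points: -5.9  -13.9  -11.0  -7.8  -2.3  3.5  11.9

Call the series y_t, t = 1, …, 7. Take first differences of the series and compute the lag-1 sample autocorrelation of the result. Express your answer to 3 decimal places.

0.145

First differences Δy: -8.0, 2.9, 3.2, 5.5, 5.8, 8.4
Mean of differences = 2.9667
Numerator Σ(Δy_t−Δȳ)(Δy_{t+1}−Δȳ) = 23.8789
Denominator Σ(Δy_t−Δȳ)² = 164.2933
r_1(Δy) = 23.8789 / 164.2933 = 0.145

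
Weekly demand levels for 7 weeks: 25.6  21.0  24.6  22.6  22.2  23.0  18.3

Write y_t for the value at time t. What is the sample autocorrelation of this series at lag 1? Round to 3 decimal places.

-0.287

Mean ȳ = (25.6 + 21.0 + 24.6 + 22.6 + 22.2 + 23.0 + 18.3)/7 = 22.4714
Σ(y_t−ȳ)(y_{t+1}−ȳ) = (-4.6035) + (-3.1320) + (0.2737) + (-0.0349) + (-0.1435) + (-2.2049) = -9.8451
Denominator Σ(y_t−ȳ)² = 34.2543
r_1 = -9.8451 / 34.2543 = -0.287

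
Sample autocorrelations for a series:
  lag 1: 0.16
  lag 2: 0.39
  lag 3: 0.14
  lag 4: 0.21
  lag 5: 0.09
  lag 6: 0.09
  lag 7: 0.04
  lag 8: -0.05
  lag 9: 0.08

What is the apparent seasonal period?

2

The largest autocorrelation is r_2 = 0.39, with a weaker echo at lag 4 (0.21); the remaining lags stay at or below 0.16.
The dominant spike at lag 2 indicates a seasonal period of 2.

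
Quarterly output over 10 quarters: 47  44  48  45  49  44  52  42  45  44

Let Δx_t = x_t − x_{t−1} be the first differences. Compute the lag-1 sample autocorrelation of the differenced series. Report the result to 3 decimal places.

-0.842

First differences Δx: -3, 4, -3, 4, -5, 8, -10, 3, -1
Mean of differences = -0.3333
Numerator Σ(Δx_t−Δx̄)(Δx_{t+1}−Δx̄) = -208.7778
Denominator Σ(Δx_t−Δx̄)² = 248.0000
r_1(Δx) = -208.7778 / 248.0000 = -0.842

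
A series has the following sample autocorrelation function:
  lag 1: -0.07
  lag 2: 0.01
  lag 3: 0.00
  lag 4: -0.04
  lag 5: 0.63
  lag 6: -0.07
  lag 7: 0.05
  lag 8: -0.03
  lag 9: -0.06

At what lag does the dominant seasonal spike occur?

The largest autocorrelation is r_5 = 0.63; the remaining lags stay at or below 0.05.
The dominant spike at lag 5 indicates a seasonal period of 5.

5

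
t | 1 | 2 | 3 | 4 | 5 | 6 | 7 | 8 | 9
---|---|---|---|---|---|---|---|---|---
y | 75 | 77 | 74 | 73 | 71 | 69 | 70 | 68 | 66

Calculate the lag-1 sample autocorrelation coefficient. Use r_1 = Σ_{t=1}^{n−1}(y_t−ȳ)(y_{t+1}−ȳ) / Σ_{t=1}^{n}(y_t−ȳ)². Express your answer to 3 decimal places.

Mean ȳ = (75 + 77 + 74 + 73 + 71 + 69 + 70 + 68 + 66)/9 = 71.4444
Numerator Σ_{t=1}^{8}(y_t−ȳ)(y_{t+1}−ȳ) = 65.5802
Denominator Σ(y_t−ȳ)² = 102.2222
r_1 = 65.5802 / 102.2222 = 0.642

0.642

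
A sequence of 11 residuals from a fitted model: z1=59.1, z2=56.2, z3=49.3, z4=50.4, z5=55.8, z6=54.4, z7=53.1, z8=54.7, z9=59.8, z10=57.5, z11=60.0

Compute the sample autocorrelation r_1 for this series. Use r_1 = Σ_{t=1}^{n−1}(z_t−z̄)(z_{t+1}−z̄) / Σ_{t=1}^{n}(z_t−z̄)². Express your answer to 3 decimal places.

Mean z̄ = (59.1 + 56.2 + 49.3 + 50.4 + 55.8 + 54.4 + 53.1 + 54.7 + 59.8 + 57.5 + 60.0)/11 = 55.4818
Numerator Σ_{t=1}^{10}(z_t−z̄)(z_{t+1}−z̄) = 46.5088
Denominator Σ(z_t−z̄)² = 128.3364
r_1 = 46.5088 / 128.3364 = 0.362

0.362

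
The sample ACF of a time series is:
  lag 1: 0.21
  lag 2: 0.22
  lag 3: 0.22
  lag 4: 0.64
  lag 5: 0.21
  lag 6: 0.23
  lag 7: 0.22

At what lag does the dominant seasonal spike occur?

4

The largest autocorrelation is r_4 = 0.64; the remaining lags stay at or below 0.23.
The dominant spike at lag 4 indicates a seasonal period of 4.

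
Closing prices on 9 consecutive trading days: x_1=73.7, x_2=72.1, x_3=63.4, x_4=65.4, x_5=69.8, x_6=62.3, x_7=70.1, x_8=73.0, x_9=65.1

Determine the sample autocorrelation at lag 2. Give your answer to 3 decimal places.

-0.390

Mean x̄ = (73.7 + 72.1 + 63.4 + 65.4 + 69.8 + 62.3 + 70.1 + 73.0 + 65.1)/9 = 68.3222
Numerator Σ_{t=1}^{7}(x_t−x̄)(x_{t+2}−x̄) = -58.4577
Denominator Σ(x_t−x̄)² = 149.8356
r_2 = -58.4577 / 149.8356 = -0.390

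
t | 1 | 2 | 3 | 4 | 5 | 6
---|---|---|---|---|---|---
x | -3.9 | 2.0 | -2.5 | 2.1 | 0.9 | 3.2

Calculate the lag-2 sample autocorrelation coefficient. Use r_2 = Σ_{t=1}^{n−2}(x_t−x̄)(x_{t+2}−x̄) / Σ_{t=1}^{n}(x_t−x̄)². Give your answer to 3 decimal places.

Mean x̄ = (-3.9 + 2.0 − 2.5 + 2.1 + 0.9 + 3.2)/6 = 0.3000
Deviations from mean: -4.2000, 1.7000, -2.8000, 1.8000, 0.6000, 2.9000
Σ(x_t−x̄)(x_{t+2}−x̄) = (11.7600) + (3.0600) + (-1.6800) + (5.2200) = 18.3600
Denominator Σ(x_t−x̄)² = 40.3800
r_2 = 18.3600 / 40.3800 = 0.455

0.455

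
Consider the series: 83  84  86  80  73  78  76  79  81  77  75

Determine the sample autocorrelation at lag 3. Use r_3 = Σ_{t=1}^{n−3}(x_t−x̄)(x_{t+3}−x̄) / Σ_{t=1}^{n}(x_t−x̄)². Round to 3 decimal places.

Mean x̄ = (83 + 84 + 86 + 80 + 73 + 78 + 76 + 79 + 81 + 77 + 75)/11 = 79.2727
Numerator Σ_{t=1}^{8}(x_t−x̄)(x_{t+3}−x̄) = -29.7686
Denominator Σ(x_t−x̄)² = 160.1818
r_3 = -29.7686 / 160.1818 = -0.186

-0.186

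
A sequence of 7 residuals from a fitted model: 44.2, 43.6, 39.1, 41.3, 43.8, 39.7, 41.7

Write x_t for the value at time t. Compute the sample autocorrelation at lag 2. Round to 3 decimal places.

Mean x̄ = (44.2 + 43.6 + 39.1 + 41.3 + 43.8 + 39.7 + 41.7)/7 = 41.9143
Numerator Σ_{t=1}^{5}(x_t−x̄)(x_{t+2}−x̄) = -11.8190
Denominator Σ(x_t−x̄)² = 24.8686
r_2 = -11.8190 / 24.8686 = -0.475

-0.475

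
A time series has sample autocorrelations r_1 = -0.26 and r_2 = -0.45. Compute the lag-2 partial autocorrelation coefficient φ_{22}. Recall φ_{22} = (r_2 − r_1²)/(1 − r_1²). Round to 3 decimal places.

φ_{22} = (r_2 − r_1²) / (1 − r_1²)
r_1² = (-0.26)² = 0.0676
Numerator = -0.45 − 0.0676 = -0.5176; denominator = 1 − 0.0676 = 0.9324
φ_{22} = -0.5176 / 0.9324 = -0.555

-0.555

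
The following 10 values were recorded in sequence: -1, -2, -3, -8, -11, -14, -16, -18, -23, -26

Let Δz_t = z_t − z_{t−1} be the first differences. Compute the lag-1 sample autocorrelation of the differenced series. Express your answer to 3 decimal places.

-0.060

First differences Δz: -1, -1, -5, -3, -3, -2, -2, -5, -3
Mean of differences = -2.7778
Numerator Σ(Δz_t−Δz̄)(Δz_{t+1}−Δz̄) = -1.0494
Denominator Σ(Δz_t−Δz̄)² = 17.5556
r_1(Δz) = -1.0494 / 17.5556 = -0.060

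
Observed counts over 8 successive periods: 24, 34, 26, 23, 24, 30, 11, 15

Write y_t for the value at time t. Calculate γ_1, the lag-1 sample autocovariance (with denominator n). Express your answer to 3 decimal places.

Mean ȳ = (24 + 34 + 26 + 23 + 24 + 30 + 11 + 15)/8 = 23.3750
Deviations: 0.6250, 10.6250, 2.6250, -0.3750, 0.6250, 6.6250, -12.3750, -8.3750
Σ_{t=1}^{7}(y_t−ȳ)(y_{t+1}−ȳ) = 59.1094
γ_1 = 59.1094 / 8 = 7.389

7.389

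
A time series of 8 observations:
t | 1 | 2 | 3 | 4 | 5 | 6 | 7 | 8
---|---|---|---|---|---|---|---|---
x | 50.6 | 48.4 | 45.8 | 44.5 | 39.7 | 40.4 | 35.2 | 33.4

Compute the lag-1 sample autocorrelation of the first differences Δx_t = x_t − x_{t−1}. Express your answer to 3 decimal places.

-0.836

First differences Δx: -2.2, -2.6, -1.3, -4.8, 0.7, -5.2, -1.8
Mean of differences = -2.4571
Numerator Σ(Δx_t−Δx̄)(Δx_{t+1}−Δx̄) = -20.7718
Denominator Σ(Δx_t−Δx̄)² = 24.8371
r_1(Δx) = -20.7718 / 24.8371 = -0.836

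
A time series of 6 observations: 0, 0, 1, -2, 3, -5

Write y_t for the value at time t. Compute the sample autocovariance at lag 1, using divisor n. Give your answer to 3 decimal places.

-3.708

Mean ȳ = (0 + 0 + 1 − 2 + 3 − 5)/6 = -0.5000
Deviations: 0.5000, 0.5000, 1.5000, -1.5000, 3.5000, -4.5000
Σ_{t=1}^{5}(y_t−ȳ)(y_{t+1}−ȳ) = -22.2500
γ_1 = -22.2500 / 6 = -3.708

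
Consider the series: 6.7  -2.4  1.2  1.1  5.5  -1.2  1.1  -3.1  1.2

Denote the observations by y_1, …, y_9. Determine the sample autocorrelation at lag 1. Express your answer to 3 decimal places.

Mean ȳ = (6.7 − 2.4 + 1.2 + 1.1 + 5.5 − 1.2 + 1.1 − 3.1 + 1.2)/9 = 1.1222
Numerator Σ_{t=1}^{8}(y_t−ȳ)(y_{t+1}−ȳ) = -30.3683
Denominator Σ(y_t−ȳ)² = 85.9156
r_1 = -30.3683 / 85.9156 = -0.353

-0.353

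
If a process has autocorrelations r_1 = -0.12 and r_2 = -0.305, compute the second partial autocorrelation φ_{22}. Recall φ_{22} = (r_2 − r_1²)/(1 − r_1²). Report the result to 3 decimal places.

φ_{22} = (r_2 − r_1²) / (1 − r_1²)
r_1² = (-0.12)² = 0.0144
Numerator = -0.305 − 0.0144 = -0.3194; denominator = 1 − 0.0144 = 0.9856
φ_{22} = -0.3194 / 0.9856 = -0.324

-0.324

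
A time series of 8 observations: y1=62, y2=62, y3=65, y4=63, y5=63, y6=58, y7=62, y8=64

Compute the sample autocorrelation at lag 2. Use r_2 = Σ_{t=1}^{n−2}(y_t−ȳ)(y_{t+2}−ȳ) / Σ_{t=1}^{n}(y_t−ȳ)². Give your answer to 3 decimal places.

-0.323

Mean ȳ = (62 + 62 + 65 + 63 + 63 + 58 + 62 + 64)/8 = 62.3750
Deviations from mean: -0.3750, -0.3750, 2.6250, 0.6250, 0.6250, -4.3750, -0.3750, 1.6250
Σ(y_t−ȳ)(y_{t+2}−ȳ) = (-0.9844) + (-0.2344) + (1.6406) + (-2.7344) + (-0.2344) + (-7.1094) = -9.6563
Denominator Σ(y_t−ȳ)² = 29.8750
r_2 = -9.6563 / 29.8750 = -0.323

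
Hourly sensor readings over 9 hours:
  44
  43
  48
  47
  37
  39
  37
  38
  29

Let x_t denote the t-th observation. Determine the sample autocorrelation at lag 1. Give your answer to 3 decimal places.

Mean x̄ = (44 + 43 + 48 + 47 + 37 + 39 + 37 + 38 + 29)/9 = 40.2222
Numerator Σ_{t=1}^{8}(x_t−x̄)(x_{t+1}−x̄) = 102.9506
Denominator Σ(x_t−x̄)² = 281.5556
r_1 = 102.9506 / 281.5556 = 0.366

0.366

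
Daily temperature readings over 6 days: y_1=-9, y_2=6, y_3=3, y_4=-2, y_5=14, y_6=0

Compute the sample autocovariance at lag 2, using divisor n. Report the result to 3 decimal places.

-1.167

Mean ȳ = (-9 + 6 + 3 − 2 + 14 + 0)/6 = 2.0000
Σ_{t=1}^{4}(y_t−ȳ)(y_{t+2}−ȳ) = -7.0000
γ_2 = -7.0000 / 6 = -1.167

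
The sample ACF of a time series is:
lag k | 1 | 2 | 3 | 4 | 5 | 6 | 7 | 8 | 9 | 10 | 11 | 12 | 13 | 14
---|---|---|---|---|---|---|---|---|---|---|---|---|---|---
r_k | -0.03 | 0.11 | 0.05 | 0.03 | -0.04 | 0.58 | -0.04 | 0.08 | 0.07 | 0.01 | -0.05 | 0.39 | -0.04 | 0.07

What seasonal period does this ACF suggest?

The largest autocorrelation is r_6 = 0.58, with a weaker echo at lag 12 (0.39); the remaining lags stay at or below 0.11.
The dominant spike at lag 6 indicates a seasonal period of 6.

6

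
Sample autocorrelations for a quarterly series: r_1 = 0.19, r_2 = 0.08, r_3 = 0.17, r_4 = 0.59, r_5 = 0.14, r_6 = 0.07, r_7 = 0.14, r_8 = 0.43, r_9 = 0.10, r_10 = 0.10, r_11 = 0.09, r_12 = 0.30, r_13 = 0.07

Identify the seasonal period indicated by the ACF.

4

The largest autocorrelation is r_4 = 0.59, with weaker echoes at lags 8 (0.43) and 12 (0.30); the remaining lags stay at or below 0.19.
The dominant spike at lag 4 indicates a seasonal period of 4.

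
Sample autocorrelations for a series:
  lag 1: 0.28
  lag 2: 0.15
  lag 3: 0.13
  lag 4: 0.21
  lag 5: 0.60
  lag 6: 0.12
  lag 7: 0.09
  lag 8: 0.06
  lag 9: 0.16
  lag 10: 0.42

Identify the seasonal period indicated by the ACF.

5

The largest autocorrelation is r_5 = 0.60, with a weaker echo at lag 10 (0.42); the remaining lags stay at or below 0.28. The elevated value at lag 1 (0.28), dropping to 0.15 at lag 2, reflects decaying short-term dependence rather than seasonality.
The dominant spike at lag 5 indicates a seasonal period of 5.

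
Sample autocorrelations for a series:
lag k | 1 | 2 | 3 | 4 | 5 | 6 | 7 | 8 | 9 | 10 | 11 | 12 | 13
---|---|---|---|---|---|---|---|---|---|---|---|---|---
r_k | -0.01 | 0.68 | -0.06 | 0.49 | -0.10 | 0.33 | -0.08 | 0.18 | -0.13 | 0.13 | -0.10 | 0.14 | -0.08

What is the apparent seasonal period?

2

The largest autocorrelation is r_2 = 0.68, with weaker echoes at lags 4 (0.49), 6 (0.33) and 8 (0.18); the remaining lags stay at or below 0.14.
The dominant spike at lag 2 indicates a seasonal period of 2.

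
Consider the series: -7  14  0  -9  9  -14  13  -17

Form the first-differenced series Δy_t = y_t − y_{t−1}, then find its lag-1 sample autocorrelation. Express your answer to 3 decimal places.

First differences Δy: 21, -14, -9, 18, -23, 27, -30
Mean of differences = -1.4286
Numerator Σ(Δy_t−Δȳ)(Δy_{t+1}−Δȳ) = -2178.4694
Denominator Σ(Δy_t−Δȳ)² = 3185.7143
r_1(Δy) = -2178.4694 / 3185.7143 = -0.684

-0.684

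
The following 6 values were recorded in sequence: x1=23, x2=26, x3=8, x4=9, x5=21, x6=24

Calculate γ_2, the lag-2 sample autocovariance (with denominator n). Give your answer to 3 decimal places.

-32.833

Mean x̄ = (23 + 26 + 8 + 9 + 21 + 24)/6 = 18.5000
Σ_{t=1}^{4}(x_t−x̄)(x_{t+2}−x̄) = -197.0000
γ_2 = -197.0000 / 6 = -32.833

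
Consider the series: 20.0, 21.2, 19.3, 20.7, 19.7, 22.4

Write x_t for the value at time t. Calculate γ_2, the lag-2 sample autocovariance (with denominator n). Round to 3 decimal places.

0.354

Mean x̄ = (20.0 + 21.2 + 19.3 + 20.7 + 19.7 + 22.4)/6 = 20.5500
Σ_{t=1}^{4}(x_t−x̄)(x_{t+2}−x̄) = 2.1250
γ_2 = 2.1250 / 6 = 0.354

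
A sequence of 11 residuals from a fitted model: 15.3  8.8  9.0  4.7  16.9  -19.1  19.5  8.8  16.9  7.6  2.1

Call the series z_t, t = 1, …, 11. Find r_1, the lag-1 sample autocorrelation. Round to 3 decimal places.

-0.501

Mean z̄ = (15.3 + 8.8 + 9.0 + 4.7 + 16.9 − 19.1 + 19.5 + 8.8 + 16.9 + 7.6 + 2.1)/11 = 8.2273
Numerator Σ_{t=1}^{10}(z_t−z̄)(z_{t+1}−z̄) = -564.0517
Denominator Σ(z_t−z̄)² = 1125.9418
r_1 = -564.0517 / 1125.9418 = -0.501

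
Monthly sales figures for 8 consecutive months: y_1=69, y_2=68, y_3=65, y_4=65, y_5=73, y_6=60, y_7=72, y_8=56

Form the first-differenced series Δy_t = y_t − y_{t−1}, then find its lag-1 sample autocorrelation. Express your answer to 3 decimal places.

First differences Δy: -1, -3, 0, 8, -13, 12, -16
Mean of differences = -1.8571
Numerator Σ(Δy_t−Δȳ)(Δy_{t+1}−Δȳ) = -445.0204
Denominator Σ(Δy_t−Δȳ)² = 618.8571
r_1(Δy) = -445.0204 / 618.8571 = -0.719

-0.719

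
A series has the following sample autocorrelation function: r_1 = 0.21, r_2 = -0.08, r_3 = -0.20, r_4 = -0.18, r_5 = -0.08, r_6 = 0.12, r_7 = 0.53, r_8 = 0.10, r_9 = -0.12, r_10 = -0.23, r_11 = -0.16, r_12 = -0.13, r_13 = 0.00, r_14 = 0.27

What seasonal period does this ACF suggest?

The largest autocorrelation is r_7 = 0.53, with a weaker echo at lag 14 (0.27); the remaining lags stay at or below 0.21.
The dominant spike at lag 7 indicates a seasonal period of 7.

7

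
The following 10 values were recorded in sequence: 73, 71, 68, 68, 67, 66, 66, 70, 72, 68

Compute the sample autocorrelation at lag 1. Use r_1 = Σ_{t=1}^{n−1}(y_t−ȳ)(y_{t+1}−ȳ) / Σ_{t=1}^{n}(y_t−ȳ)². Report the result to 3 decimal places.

0.375

Mean ȳ = (73 + 71 + 68 + 68 + 67 + 66 + 66 + 70 + 72 + 68)/10 = 68.9000
Numerator Σ_{t=1}^{9}(y_t−ȳ)(y_{t+1}−ȳ) = 20.5900
Denominator Σ(y_t−ȳ)² = 54.9000
r_1 = 20.5900 / 54.9000 = 0.375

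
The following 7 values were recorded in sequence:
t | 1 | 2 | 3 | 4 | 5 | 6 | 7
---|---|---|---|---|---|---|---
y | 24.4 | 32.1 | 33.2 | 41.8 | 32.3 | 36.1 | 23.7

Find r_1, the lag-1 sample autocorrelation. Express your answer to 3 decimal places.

-0.074

Mean ȳ = (24.4 + 32.1 + 33.2 + 41.8 + 32.3 + 36.1 + 23.7)/7 = 31.9429
Deviations from mean: -7.5429, 0.1571, 1.2571, 9.8571, 0.3571, 4.1571, -8.2429
Numerator Σ_{t=1}^{6}(y_t−ȳ)(y_{t+1}−ȳ) = -17.8576
Denominator Σ(y_t−ȳ)² = 241.0171
r_1 = -17.8576 / 241.0171 = -0.074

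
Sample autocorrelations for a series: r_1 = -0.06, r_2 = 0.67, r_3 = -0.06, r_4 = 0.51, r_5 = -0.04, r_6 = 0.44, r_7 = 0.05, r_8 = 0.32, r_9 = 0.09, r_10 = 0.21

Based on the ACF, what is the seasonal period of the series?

The largest autocorrelation is r_2 = 0.67, with weaker echoes at lags 4 (0.51), 6 (0.44), 8 (0.32) and 10 (0.21); the remaining lags stay at or below 0.09.
The dominant spike at lag 2 indicates a seasonal period of 2.

2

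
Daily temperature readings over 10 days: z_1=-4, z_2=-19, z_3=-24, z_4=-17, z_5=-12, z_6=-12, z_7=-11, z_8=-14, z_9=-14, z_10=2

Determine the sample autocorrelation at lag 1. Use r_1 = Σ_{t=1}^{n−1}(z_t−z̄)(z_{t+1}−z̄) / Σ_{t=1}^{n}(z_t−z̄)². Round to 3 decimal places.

0.100

Mean z̄ = (-4 − 19 − 24 − 17 − 12 − 12 − 11 − 14 − 14 + 2)/10 = -12.5000
Numerator Σ_{t=1}^{9}(z_t−z̄)(z_{t+1}−z̄) = 48.2500
Denominator Σ(z_t−z̄)² = 484.5000
r_1 = 48.2500 / 484.5000 = 0.100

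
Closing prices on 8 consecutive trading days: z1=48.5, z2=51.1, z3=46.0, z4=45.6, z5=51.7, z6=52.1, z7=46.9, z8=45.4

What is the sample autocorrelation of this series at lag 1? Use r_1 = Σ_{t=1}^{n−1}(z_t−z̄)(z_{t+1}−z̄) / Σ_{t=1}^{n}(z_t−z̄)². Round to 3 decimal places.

0.042

Mean z̄ = (48.5 + 51.1 + 46.0 + 45.6 + 51.7 + 52.1 + 46.9 + 45.4)/8 = 48.4125
Deviations from mean: 0.0875, 2.6875, -2.4125, -2.8125, 3.2875, 3.6875, -1.5125, -3.0125
Numerator Σ_{t=1}^{7}(z_t−z̄)(z_{t+1}−z̄) = 2.3923
Denominator Σ(z_t−z̄)² = 56.7288
r_1 = 2.3923 / 56.7288 = 0.042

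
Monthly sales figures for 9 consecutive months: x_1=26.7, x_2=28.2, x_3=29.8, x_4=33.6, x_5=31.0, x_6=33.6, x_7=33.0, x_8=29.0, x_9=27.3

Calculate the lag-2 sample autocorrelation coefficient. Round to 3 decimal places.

-0.079

Mean x̄ = (26.7 + 28.2 + 29.8 + 33.6 + 31.0 + 33.6 + 33.0 + 29.0 + 27.3)/9 = 30.2444
Σ(x_t−x̄)(x_{t+2}−x̄) = (1.5753) + (-6.8602) + (-0.3358) + (11.2598) + (2.0820) + (-4.1758) + (-8.1136) = -4.5684
Denominator Σ(x_t−x̄)² = 57.8422
r_2 = -4.5684 / 57.8422 = -0.079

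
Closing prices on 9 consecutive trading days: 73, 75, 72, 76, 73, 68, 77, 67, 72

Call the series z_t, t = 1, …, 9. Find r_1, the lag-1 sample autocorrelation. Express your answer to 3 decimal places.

-0.494

Mean z̄ = (73 + 75 + 72 + 76 + 73 + 68 + 77 + 67 + 72)/9 = 72.5556
Numerator Σ_{t=1}^{8}(z_t−z̄)(z_{t+1}−z̄) = -44.5309
Denominator Σ(z_t−z̄)² = 90.2222
r_1 = -44.5309 / 90.2222 = -0.494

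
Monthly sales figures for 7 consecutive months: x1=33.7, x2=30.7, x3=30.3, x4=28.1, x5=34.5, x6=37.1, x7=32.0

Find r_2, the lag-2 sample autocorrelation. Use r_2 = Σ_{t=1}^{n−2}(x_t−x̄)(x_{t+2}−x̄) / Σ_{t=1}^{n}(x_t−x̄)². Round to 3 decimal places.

Mean x̄ = (33.7 + 30.7 + 30.3 + 28.1 + 34.5 + 37.1 + 32.0)/7 = 32.3429
Deviations from mean: 1.3571, -1.6429, -2.0429, -4.2429, 2.1571, 4.7571, -0.3429
Numerator Σ_{t=1}^{5}(x_t−x̄)(x_{t+2}−x̄) = -21.1322
Denominator Σ(x_t−x̄)² = 54.1171
r_2 = -21.1322 / 54.1171 = -0.390

-0.390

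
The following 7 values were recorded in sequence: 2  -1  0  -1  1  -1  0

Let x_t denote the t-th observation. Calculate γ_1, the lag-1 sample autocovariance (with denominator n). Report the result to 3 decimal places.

Mean x̄ = (2 − 1 + 0 − 1 + 1 − 1 + 0)/7 = 0.0000
Σ_{t=1}^{6}(x_t−x̄)(x_{t+1}−x̄) = -4.0000
γ_1 = -4.0000 / 7 = -0.571

-0.571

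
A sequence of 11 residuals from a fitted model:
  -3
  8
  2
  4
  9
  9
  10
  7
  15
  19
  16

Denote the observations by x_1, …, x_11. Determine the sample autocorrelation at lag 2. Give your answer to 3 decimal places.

0.282

Mean x̄ = (-3 + 8 + 2 + 4 + 9 + 9 + 10 + 7 + 15 + 19 + 16)/11 = 8.7273
Numerator Σ_{t=1}^{9}(x_t−x̄)(x_{t+2}−x̄) = 114.9421
Denominator Σ(x_t−x̄)² = 408.1818
r_2 = 114.9421 / 408.1818 = 0.282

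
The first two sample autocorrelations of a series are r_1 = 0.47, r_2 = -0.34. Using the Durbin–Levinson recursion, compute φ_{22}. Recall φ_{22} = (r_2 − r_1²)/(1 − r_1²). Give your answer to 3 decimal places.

-0.720

φ_{22} = (r_2 − r_1²) / (1 − r_1²)
r_1² = (0.47)² = 0.2209
Numerator = -0.34 − 0.2209 = -0.5609; denominator = 1 − 0.2209 = 0.7791
φ_{22} = -0.5609 / 0.7791 = -0.720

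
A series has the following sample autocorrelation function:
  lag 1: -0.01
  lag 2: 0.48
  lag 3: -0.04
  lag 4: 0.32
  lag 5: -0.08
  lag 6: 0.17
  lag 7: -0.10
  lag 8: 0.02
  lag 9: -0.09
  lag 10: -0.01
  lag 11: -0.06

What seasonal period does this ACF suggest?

The largest autocorrelation is r_2 = 0.48, with weaker echoes at lags 4 (0.32) and 6 (0.17); the remaining lags stay at or below 0.02.
The dominant spike at lag 2 indicates a seasonal period of 2.

2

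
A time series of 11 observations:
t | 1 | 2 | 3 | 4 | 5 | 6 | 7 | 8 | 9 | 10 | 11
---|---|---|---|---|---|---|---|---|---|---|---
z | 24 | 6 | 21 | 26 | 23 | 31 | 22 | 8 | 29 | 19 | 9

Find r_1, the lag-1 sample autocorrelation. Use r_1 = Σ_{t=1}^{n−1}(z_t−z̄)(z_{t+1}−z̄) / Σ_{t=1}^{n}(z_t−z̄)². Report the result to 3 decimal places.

-0.165

Mean z̄ = (24 + 6 + 21 + 26 + 23 + 31 + 22 + 8 + 29 + 19 + 9)/11 = 19.8182
Numerator Σ_{t=1}^{10}(z_t−z̄)(z_{t+1}−z̄) = -120.1240
Denominator Σ(z_t−z̄)² = 729.6364
r_1 = -120.1240 / 729.6364 = -0.165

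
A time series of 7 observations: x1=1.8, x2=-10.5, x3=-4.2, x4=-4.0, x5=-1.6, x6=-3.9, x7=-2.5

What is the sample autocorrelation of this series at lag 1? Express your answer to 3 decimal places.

-0.416

Mean x̄ = (1.8 − 10.5 − 4.2 − 4.0 − 1.6 − 3.9 − 2.5)/7 = -3.5571
Deviations from mean: 5.3571, -6.9429, -0.6429, -0.4429, 1.9571, -0.3429, 1.0571
Numerator Σ_{t=1}^{6}(x_t−x̄)(x_{t+1}−x̄) = -34.3461
Denominator Σ(x_t−x̄)² = 82.5771
r_1 = -34.3461 / 82.5771 = -0.416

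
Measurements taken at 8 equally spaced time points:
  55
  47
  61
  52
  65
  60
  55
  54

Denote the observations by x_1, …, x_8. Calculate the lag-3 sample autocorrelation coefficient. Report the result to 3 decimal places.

-0.319

Mean x̄ = (55 + 47 + 61 + 52 + 65 + 60 + 55 + 54)/8 = 56.1250
Deviations from mean: -1.1250, -9.1250, 4.8750, -4.1250, 8.8750, 3.8750, -1.1250, -2.1250
Σ(x_t−x̄)(x_{t+3}−x̄) = (4.6406) + (-80.9844) + (18.8906) + (4.6406) + (-18.8594) = -71.6719
Denominator Σ(x_t−x̄)² = 224.8750
r_3 = -71.6719 / 224.8750 = -0.319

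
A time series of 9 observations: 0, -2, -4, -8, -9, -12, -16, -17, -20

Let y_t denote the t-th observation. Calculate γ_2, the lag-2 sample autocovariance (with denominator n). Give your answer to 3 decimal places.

Mean ȳ = (0 − 2 − 4 − 8 − 9 − 12 − 16 − 17 − 20)/9 = -9.7778
Σ_{t=1}^{7}(y_t−ȳ)(y_{t+2}−ȳ) = 145.6790
γ_2 = 145.6790 / 9 = 16.187

16.187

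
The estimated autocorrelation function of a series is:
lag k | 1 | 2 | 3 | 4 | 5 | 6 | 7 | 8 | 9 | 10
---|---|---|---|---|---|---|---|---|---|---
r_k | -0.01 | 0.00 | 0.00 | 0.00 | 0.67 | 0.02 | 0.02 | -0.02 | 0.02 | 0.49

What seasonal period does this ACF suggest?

The largest autocorrelation is r_5 = 0.67, with a weaker echo at lag 10 (0.49); the remaining lags stay at or below 0.02.
The dominant spike at lag 5 indicates a seasonal period of 5.

5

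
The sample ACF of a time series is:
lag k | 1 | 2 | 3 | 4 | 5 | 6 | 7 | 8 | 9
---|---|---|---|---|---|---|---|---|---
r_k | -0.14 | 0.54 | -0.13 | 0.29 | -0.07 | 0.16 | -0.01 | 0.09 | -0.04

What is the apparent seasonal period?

2

The largest autocorrelation is r_2 = 0.54, with weaker echoes at lags 4 (0.29) and 6 (0.16); the remaining lags stay at or below 0.09.
The dominant spike at lag 2 indicates a seasonal period of 2.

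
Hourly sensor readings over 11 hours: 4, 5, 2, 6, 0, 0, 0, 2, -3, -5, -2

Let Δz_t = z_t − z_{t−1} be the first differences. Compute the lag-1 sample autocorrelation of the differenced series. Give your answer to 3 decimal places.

-0.512

First differences Δz: 1, -3, 4, -6, 0, 0, 2, -5, -2, 3
Mean of differences = -0.6000
Numerator Σ(Δz_t−Δz̄)(Δz_{t+1}−Δz̄) = -51.3600
Denominator Σ(Δz_t−Δz̄)² = 100.4000
r_1(Δz) = -51.3600 / 100.4000 = -0.512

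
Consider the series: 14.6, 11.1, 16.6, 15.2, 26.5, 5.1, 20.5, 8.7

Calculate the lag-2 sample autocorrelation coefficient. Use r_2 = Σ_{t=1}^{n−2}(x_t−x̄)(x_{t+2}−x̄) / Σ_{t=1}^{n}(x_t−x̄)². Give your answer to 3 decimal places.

Mean x̄ = (14.6 + 11.1 + 16.6 + 15.2 + 26.5 + 5.1 + 20.5 + 8.7)/8 = 14.7875
Deviations from mean: -0.1875, -3.6875, 1.8125, 0.4125, 11.7125, -9.6875, 5.7125, -6.0875
Σ(x_t−x̄)(x_{t+2}−x̄) = (-0.3398) + (-1.5211) + (21.2289) + (-3.9961) + (66.9077) + (58.9727) = 141.2522
Denominator Σ(x_t−x̄)² = 317.8088
r_2 = 141.2522 / 317.8088 = 0.444

0.444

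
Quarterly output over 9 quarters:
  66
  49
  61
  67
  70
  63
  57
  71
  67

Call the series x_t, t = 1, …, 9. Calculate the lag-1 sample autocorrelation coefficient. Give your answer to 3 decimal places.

-0.023

Mean x̄ = (66 + 49 + 61 + 67 + 70 + 63 + 57 + 71 + 67)/9 = 63.4444
Numerator Σ_{t=1}^{8}(x_t−x̄)(x_{t+1}−x̄) = -8.8642
Denominator Σ(x_t−x̄)² = 388.2222
r_1 = -8.8642 / 388.2222 = -0.023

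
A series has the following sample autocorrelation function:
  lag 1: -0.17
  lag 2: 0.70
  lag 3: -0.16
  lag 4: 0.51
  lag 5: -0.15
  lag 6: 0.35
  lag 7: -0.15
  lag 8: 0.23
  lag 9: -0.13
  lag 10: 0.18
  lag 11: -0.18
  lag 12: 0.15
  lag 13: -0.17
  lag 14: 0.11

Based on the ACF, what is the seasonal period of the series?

2

The largest autocorrelation is r_2 = 0.70, with weaker echoes at lags 4 (0.51), 6 (0.35), 8 (0.23), 10 (0.18) and 12 (0.15); the remaining lags stay at or below 0.11.
The dominant spike at lag 2 indicates a seasonal period of 2.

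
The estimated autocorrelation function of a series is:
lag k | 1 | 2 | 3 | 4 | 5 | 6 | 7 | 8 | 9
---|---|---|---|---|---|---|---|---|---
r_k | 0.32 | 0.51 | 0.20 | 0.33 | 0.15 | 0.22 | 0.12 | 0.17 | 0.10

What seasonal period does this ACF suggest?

2

The largest autocorrelation is r_2 = 0.51, with a weaker echo at lag 4 (0.33); the remaining lags stay at or below 0.32.
The dominant spike at lag 2 indicates a seasonal period of 2.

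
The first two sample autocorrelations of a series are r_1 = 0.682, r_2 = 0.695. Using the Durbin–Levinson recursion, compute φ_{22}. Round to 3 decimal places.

φ_{22} = (r_2 − r_1²) / (1 − r_1²)
r_1² = (0.682)² = 0.465124
Numerator = 0.695 − 0.4651 = 0.2299; denominator = 1 − 0.4651 = 0.5349
φ_{22} = 0.2299 / 0.5349 = 0.430

0.430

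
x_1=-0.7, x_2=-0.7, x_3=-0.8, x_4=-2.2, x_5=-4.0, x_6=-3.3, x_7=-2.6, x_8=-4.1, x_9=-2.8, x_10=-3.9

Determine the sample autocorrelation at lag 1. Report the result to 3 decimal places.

0.512

Mean x̄ = (-0.7 − 0.7 − 0.8 − 2.2 − 4.0 − 3.3 − 2.6 − 4.1 − 2.8 − 3.9)/10 = -2.5100
Numerator Σ_{t=1}^{9}(x_t−x̄)(x_{t+1}−x̄) = 8.6949
Denominator Σ(x_t−x̄)² = 16.9690
r_1 = 8.6949 / 16.9690 = 0.512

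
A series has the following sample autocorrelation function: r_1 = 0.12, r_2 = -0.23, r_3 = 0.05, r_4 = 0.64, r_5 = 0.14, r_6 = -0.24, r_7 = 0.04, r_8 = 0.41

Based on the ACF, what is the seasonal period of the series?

4

The largest autocorrelation is r_4 = 0.64, with a weaker echo at lag 8 (0.41); the remaining lags stay at or below 0.14.
The dominant spike at lag 4 indicates a seasonal period of 4.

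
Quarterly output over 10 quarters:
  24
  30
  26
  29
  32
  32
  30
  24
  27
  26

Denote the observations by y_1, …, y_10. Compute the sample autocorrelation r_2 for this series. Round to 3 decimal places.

0.049

Mean ȳ = (24 + 30 + 26 + 29 + 32 + 32 + 30 + 24 + 27 + 26)/10 = 28.0000
Numerator Σ_{t=1}^{8}(y_t−ȳ)(y_{t+2}−ȳ) = 4.0000
Denominator Σ(y_t−ȳ)² = 82.0000
r_2 = 4.0000 / 82.0000 = 0.049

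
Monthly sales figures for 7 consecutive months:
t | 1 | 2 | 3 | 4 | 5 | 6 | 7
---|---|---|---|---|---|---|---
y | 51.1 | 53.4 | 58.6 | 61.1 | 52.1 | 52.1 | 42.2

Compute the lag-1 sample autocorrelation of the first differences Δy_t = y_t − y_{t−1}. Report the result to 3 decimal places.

-0.008

First differences Δy: 2.3, 5.2, 2.5, -9.0, 0.0, -9.9
Mean of differences = -1.4833
Numerator Σ(Δy_t−Δȳ)(Δy_{t+1}−Δȳ) = -1.6686
Denominator Σ(Δy_t−Δȳ)² = 204.3883
r_1(Δy) = -1.6686 / 204.3883 = -0.008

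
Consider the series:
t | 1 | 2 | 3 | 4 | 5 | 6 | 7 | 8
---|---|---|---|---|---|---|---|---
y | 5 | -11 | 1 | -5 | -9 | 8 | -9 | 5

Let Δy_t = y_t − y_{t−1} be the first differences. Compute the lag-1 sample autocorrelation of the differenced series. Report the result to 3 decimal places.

First differences Δy: -16, 12, -6, -4, 17, -17, 14
Mean of differences = 0.0000
Numerator Σ(Δy_t−Δȳ)(Δy_{t+1}−Δȳ) = -835.0000
Denominator Σ(Δy_t−Δȳ)² = 1226.0000
r_1(Δy) = -835.0000 / 1226.0000 = -0.681

-0.681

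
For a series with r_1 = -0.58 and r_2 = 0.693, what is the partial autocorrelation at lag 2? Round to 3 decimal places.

0.537

φ_{22} = (r_2 − r_1²) / (1 − r_1²)
r_1² = (-0.58)² = 0.3364
Numerator = 0.693 − 0.3364 = 0.3566; denominator = 1 − 0.3364 = 0.6636
φ_{22} = 0.3566 / 0.6636 = 0.537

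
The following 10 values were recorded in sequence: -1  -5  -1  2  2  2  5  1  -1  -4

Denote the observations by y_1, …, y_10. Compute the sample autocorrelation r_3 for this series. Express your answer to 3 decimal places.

-0.293

Mean ȳ = (-1 − 5 − 1 + 2 + 2 + 2 + 5 + 1 − 1 − 4)/10 = 0.0000
Σ(y_t−ȳ)(y_{t+3}−ȳ) = (-2.0000) + (-10.0000) + (-2.0000) + (10.0000) + (2.0000) + (-2.0000) + (-20.0000) = -24.0000
Denominator Σ(y_t−ȳ)² = 82.0000
r_3 = -24.0000 / 82.0000 = -0.293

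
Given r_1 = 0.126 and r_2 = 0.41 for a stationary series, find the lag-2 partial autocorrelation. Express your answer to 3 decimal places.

φ_{22} = (r_2 − r_1²) / (1 − r_1²)
r_1² = (0.126)² = 0.015876
Numerator = 0.41 − 0.0159 = 0.3941; denominator = 1 − 0.0159 = 0.9841
φ_{22} = 0.3941 / 0.9841 = 0.400

0.400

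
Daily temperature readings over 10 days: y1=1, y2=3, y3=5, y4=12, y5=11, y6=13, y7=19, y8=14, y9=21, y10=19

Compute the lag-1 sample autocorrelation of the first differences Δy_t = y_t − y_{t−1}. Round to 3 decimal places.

-0.700

First differences Δy: 2, 2, 7, -1, 2, 6, -5, 7, -2
Mean of differences = 2.0000
Numerator Σ(Δy_t−Δȳ)(Δy_{t+1}−Δȳ) = -98.0000
Denominator Σ(Δy_t−Δȳ)² = 140.0000
r_1(Δy) = -98.0000 / 140.0000 = -0.700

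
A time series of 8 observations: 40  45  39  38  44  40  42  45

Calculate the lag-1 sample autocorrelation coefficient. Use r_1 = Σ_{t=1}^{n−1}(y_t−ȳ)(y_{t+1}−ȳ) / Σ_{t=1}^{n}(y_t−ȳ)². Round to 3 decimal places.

Mean ȳ = (40 + 45 + 39 + 38 + 44 + 40 + 42 + 45)/8 = 41.6250
Deviations from mean: -1.6250, 3.3750, -2.6250, -3.6250, 2.3750, -1.6250, 0.3750, 3.3750
Σ(y_t−ȳ)(y_{t+1}−ȳ) = (-5.4844) + (-8.8594) + (9.5156) + (-8.6094) + (-3.8594) + (-0.6094) + (1.2656) = -16.6406
Denominator Σ(y_t−ȳ)² = 53.8750
r_1 = -16.6406 / 53.8750 = -0.309

-0.309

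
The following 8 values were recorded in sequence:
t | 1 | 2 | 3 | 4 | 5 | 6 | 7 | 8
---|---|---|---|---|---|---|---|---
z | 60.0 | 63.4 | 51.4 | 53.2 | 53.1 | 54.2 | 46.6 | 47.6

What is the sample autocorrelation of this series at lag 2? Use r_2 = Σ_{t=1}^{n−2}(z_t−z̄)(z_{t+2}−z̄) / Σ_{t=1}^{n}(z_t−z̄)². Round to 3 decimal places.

-0.075

Mean z̄ = (60.0 + 63.4 + 51.4 + 53.2 + 53.1 + 54.2 + 46.6 + 47.6)/8 = 53.6875
Deviations from mean: 6.3125, 9.7125, -2.2875, -0.4875, -0.5875, 0.5125, -7.0875, -6.0875
Σ(z_t−z̄)(z_{t+2}−z̄) = (-14.4398) + (-4.7348) + (1.3439) + (-0.2498) + (4.1639) + (-3.1198) = -17.0366
Denominator Σ(z_t−z̄)² = 227.5488
r_2 = -17.0366 / 227.5488 = -0.075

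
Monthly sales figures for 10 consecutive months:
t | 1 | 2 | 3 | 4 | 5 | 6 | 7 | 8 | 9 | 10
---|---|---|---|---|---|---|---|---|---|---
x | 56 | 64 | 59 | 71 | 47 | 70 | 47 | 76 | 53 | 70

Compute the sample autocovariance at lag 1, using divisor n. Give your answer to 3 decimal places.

Mean x̄ = (56 + 64 + 59 + 71 + 47 + 70 + 47 + 76 + 53 + 70)/10 = 61.3000
Σ_{t=1}^{9}(x_t−x̄)(x_{t+1}−x̄) = -834.7900
γ_1 = -834.7900 / 10 = -83.479

-83.479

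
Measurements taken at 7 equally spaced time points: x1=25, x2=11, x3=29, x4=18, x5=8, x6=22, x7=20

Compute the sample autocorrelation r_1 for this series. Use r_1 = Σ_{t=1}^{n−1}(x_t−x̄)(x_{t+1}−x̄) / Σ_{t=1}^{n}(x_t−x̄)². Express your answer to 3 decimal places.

-0.473

Mean x̄ = (25 + 11 + 29 + 18 + 8 + 22 + 20)/7 = 19.0000
Numerator Σ_{t=1}^{6}(x_t−x̄)(x_{t+1}−x̄) = -157.0000
Denominator Σ(x_t−x̄)² = 332.0000
r_1 = -157.0000 / 332.0000 = -0.473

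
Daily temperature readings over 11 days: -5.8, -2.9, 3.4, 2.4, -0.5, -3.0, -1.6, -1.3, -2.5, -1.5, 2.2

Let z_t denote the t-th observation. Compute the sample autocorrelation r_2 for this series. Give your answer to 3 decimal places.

-0.475

Mean z̄ = (-5.8 − 2.9 + 3.4 + 2.4 − 0.5 − 3.0 − 1.6 − 1.3 − 2.5 − 1.5 + 2.2)/11 = -1.0091
Numerator Σ_{t=1}^{9}(z_t−z̄)(z_{t+2}−z̄) = -35.5947
Denominator Σ(z_t−z̄)² = 75.0091
r_2 = -35.5947 / 75.0091 = -0.475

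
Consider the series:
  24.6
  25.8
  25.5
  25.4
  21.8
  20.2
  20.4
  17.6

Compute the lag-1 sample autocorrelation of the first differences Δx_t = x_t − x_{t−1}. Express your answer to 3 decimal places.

First differences Δx: 1.2, -0.3, -0.1, -3.6, -1.6, 0.2, -2.8
Mean of differences = -1.0000
Numerator Σ(Δx_t−Δx̄)(Δx_{t+1}−Δx̄) = -1.4900
Denominator Σ(Δx_t−Δx̄)² = 17.9400
r_1(Δx) = -1.4900 / 17.9400 = -0.083

-0.083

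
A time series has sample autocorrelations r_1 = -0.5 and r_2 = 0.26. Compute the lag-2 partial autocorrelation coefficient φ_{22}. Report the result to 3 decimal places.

φ_{22} = (r_2 − r_1²) / (1 − r_1²)
r_1² = (-0.5)² = 0.25
Numerator = 0.26 − 0.2500 = 0.0100; denominator = 1 − 0.2500 = 0.7500
φ_{22} = 0.0100 / 0.7500 = 0.013

0.013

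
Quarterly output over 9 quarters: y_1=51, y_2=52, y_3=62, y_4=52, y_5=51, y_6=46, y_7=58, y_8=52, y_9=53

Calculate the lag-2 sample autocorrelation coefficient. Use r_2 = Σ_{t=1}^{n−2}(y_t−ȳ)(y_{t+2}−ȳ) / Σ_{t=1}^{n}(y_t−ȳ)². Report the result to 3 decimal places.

Mean ȳ = (51 + 52 + 62 + 52 + 51 + 46 + 58 + 52 + 53)/9 = 53.0000
Σ(y_t−ȳ)(y_{t+2}−ȳ) = (-18.0000) + (1.0000) + (-18.0000) + (7.0000) + (-10.0000) + (7.0000) + (0.0000) = -31.0000
Denominator Σ(y_t−ȳ)² = 166.0000
r_2 = -31.0000 / 166.0000 = -0.187

-0.187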